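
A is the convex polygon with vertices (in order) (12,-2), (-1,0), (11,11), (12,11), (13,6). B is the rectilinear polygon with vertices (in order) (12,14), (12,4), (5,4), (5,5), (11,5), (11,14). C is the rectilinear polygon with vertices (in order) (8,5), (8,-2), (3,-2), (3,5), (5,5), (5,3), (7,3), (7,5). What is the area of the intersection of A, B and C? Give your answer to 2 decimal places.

1.00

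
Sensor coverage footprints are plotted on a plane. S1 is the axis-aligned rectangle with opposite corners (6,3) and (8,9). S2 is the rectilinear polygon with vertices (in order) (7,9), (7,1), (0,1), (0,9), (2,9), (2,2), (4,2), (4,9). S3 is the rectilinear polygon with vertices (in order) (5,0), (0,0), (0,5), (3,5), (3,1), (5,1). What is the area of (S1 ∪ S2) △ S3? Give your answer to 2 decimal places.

|S1 ∪ S2| = 48.
|(S1 ∪ S2) ∩ S3| = 9.
|(S1 ∪ S2) △ S3| = 48 + 17 − 18 = 47.00.

47.00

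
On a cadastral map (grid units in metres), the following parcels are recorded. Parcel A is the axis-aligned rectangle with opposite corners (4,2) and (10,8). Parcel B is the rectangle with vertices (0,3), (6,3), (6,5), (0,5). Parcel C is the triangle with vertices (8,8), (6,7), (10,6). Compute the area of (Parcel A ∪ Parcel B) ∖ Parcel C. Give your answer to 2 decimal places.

|Parcel A ∪ Parcel B| = 44.
|(Parcel A ∪ Parcel B) ∩ Parcel C| = 3.
|(Parcel A ∪ Parcel B) ∖ Parcel C| = 44 − 3 = 41.00.

41.00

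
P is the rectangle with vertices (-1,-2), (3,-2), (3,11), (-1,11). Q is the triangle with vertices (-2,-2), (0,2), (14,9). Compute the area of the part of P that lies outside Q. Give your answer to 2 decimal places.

43.00

|P| = 52, |P∩Q| = 9.
|P ∖ Q| = |P| − |P∩Q| = 52 − 9 = 43.00.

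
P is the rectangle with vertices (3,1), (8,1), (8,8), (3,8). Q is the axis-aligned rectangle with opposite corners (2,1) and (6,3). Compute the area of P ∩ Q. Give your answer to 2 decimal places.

|P∩Q|: x∈[3,6], y∈[1,3] → 3·2 = 6.

6.00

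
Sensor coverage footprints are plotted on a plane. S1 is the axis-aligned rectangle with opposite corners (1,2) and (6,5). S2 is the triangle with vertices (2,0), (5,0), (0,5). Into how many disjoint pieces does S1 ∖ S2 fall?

S1 ∖ S2 splits into 2 disjoint pieces (area 13, area 0.05).

2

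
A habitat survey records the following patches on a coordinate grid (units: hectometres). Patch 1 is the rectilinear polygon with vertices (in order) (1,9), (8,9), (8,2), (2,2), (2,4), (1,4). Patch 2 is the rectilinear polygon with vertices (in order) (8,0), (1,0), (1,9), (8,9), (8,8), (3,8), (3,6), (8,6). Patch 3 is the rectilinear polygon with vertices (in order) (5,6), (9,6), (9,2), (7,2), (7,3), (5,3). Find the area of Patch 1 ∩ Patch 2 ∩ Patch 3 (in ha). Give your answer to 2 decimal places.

10.00

The intersection is the polygon with vertices (8,6), (8,2), (7,2), (7,3), (5,3), (5,6).
By the shoelace formula its area is 10.00.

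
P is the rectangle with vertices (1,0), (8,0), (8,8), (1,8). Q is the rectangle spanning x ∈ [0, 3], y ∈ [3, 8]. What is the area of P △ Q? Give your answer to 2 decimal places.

|P∩Q|: x∈[1,3], y∈[3,8] → 2·5 = 10.
|P △ Q| = |P| + |Q| − 2·|P∩Q| = 56 + 15 − 20 = 51.00.

51.00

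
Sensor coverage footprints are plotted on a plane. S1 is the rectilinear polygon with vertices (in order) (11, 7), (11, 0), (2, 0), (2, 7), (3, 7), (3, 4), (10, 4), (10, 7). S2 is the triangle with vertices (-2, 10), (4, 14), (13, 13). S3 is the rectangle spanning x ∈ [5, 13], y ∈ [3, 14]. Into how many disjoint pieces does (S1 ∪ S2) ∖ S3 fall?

(S1 ∪ S2) ∖ S3 splits into 2 disjoint pieces (area 33, area 11.0444).

2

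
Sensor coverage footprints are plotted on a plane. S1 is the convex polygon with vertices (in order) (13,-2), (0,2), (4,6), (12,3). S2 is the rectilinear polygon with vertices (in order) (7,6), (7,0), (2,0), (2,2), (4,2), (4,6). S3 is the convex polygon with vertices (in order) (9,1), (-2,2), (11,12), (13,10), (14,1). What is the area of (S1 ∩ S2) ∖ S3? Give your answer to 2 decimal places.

|S1 ∩ S2| = 17.1971.
|(S1 ∩ S2) ∩ S3| = 13.267.
|(S1 ∩ S2) ∖ S3| = 17.1971 − 13.267 = 3.93.

3.93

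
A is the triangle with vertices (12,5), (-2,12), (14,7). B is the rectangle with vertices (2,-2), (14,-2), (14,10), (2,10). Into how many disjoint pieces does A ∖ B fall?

A ∖ B is a single connected region.

1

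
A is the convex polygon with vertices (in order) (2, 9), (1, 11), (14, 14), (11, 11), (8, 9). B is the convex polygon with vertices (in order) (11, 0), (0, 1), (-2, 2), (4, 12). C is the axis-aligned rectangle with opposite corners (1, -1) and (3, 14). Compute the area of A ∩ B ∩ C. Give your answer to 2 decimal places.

0.53

The intersection is the polygon with vertices (2.2,9), (3,10.333), (3,9).
By the shoelace formula its area is 0.53.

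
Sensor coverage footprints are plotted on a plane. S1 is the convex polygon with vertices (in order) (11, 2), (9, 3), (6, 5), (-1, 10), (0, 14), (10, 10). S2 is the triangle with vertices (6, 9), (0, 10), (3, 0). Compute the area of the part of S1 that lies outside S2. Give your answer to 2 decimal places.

56.61

|S1| = 68.5, |S1∩S2| = 11.8916.
|S1 ∖ S2| = |S1| − |S1∩S2| = 68.5 − 11.8916 = 56.61.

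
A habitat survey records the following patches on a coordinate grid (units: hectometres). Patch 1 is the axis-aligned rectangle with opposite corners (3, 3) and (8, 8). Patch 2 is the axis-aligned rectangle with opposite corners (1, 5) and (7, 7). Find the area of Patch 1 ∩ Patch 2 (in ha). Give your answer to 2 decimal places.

|Patch 1∩Patch 2|: x∈[3,7], y∈[5,7] → 4·2 = 8.

8.00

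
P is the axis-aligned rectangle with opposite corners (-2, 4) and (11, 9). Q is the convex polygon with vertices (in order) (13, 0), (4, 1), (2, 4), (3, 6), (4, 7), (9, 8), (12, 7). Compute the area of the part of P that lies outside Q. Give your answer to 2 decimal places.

36.67

|P| = 65, |P∩Q| = 28.3333.
|P ∖ Q| = |P| − |P∩Q| = 65 − 28.3333 = 36.67.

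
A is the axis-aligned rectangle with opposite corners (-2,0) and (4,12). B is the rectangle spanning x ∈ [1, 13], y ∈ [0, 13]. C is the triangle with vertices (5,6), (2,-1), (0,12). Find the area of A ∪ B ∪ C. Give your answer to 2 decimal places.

By inclusion–exclusion:
Individual areas: |A| = 72, |B| = 156, |C| = 26.5.
|A∩B|: x∈[1,4], y∈[0,12] → 3·12 = 36.
|A∩C| = 24.4421.
|B∩C| = 23.5588.
|A∩B∩C| = 21.7921.
|A ∪ B ∪ C| = 254.5 − 84.0009 + 21.7921 = 192.29.

192.29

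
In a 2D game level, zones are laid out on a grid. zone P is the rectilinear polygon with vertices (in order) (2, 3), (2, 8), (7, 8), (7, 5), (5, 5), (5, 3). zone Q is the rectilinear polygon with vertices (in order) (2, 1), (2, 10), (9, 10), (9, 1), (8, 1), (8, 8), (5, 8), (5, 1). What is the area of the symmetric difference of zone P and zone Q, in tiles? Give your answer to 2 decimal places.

|zone P| = 21, |zone Q| = 42, |zone P∩zone Q| = 15.
|zone P △ zone Q| = |zone P| + |zone Q| − 2·|zone P∩zone Q| = 21 + 42 − 30 = 33.00.

33.00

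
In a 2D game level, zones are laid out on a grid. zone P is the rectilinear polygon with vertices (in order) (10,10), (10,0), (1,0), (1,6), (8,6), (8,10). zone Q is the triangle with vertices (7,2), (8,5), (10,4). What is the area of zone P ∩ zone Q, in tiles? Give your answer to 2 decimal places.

3.50

The intersection is the polygon with vertices (8,5), (10,4), (7,2).
By the shoelace formula its area is 3.50.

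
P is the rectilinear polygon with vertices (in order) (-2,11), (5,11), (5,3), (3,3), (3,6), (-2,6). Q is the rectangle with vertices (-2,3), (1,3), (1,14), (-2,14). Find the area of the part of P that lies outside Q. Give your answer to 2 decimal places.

26.00

|P| = 41, |P∩Q| = 15.
|P ∖ Q| = |P| − |P∩Q| = 41 − 15 = 26.00.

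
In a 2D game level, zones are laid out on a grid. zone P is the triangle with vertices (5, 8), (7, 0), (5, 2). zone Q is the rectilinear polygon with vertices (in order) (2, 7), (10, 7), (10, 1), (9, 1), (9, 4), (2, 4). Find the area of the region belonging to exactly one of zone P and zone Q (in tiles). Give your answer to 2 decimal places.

29.25

|zone P| = 6, |zone Q| = 27, |zone P∩zone Q| = 1.875.
|zone P △ zone Q| = |zone P| + |zone Q| − 2·|zone P∩zone Q| = 6 + 27 − 3.75 = 29.25.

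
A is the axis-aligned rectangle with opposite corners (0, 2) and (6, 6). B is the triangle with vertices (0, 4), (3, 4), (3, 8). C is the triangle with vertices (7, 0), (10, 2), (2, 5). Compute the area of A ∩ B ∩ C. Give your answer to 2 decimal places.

0.31

The intersection is the polygon with vertices (3,4), (2,5), (3,4.625).
By the shoelace formula its area is 0.31.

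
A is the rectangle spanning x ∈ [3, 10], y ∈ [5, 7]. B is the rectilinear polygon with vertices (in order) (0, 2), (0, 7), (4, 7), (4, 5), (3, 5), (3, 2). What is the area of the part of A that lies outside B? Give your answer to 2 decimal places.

12.00

|A| = 14, |A∩B| = 2.
|A ∖ B| = |A| − |A∩B| = 14 − 2 = 12.00.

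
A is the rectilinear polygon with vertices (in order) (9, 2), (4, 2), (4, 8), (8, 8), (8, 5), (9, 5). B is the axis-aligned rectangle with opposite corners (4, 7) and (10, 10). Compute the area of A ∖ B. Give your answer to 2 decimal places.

23.00

|A| = 27, |A∩B| = 4.
|A ∖ B| = |A| − |A∩B| = 27 − 4 = 23.00.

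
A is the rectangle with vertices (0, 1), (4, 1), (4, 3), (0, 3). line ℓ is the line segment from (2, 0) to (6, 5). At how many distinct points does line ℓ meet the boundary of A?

The segment meets the boundary at (4,2.5), (2.8,1).

2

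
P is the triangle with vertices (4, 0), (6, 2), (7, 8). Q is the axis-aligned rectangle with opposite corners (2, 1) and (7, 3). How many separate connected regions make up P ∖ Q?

2

P ∖ Q splits into 2 disjoint pieces (area 0.3125, area 2.6042).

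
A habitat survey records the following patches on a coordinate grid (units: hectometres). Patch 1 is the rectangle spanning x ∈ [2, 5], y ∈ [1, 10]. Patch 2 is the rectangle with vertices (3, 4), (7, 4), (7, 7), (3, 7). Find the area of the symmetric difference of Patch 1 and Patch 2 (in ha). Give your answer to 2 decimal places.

|Patch 1∩Patch 2|: x∈[3,5], y∈[4,7] → 2·3 = 6.
|Patch 1 △ Patch 2| = |Patch 1| + |Patch 2| − 2·|Patch 1∩Patch 2| = 27 + 12 − 12 = 27.00.

27.00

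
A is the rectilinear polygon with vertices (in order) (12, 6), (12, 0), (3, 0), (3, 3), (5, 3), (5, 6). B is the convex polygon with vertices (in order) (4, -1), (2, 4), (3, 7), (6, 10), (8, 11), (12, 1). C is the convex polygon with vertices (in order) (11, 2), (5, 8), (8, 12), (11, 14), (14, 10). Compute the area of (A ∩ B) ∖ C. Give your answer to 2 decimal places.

|A ∩ B| = 40.55.
|(A ∩ B) ∩ C| = 6.9677.
|(A ∩ B) ∖ C| = 40.55 − 6.9677 = 33.58.

33.58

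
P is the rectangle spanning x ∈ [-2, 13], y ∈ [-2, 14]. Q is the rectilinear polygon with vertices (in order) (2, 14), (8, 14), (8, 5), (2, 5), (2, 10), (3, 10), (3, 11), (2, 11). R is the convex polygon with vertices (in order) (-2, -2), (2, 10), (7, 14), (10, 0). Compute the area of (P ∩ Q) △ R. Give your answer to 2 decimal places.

|P ∩ Q| = 53.
|(P ∩ Q) ∩ R| = 41.2667.
|(P ∩ Q) △ R| = 53 + 109 − 82.5333 = 79.47.

79.47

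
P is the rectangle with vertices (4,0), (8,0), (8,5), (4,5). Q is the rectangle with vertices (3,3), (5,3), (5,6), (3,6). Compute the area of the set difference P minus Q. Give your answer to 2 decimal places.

|P∩Q|: x∈[4,5], y∈[3,5] → 1·2 = 2.
|P| = 20.
|P ∖ Q| = |P| − |P∩Q| = 20 − 2 = 18.00.

18.00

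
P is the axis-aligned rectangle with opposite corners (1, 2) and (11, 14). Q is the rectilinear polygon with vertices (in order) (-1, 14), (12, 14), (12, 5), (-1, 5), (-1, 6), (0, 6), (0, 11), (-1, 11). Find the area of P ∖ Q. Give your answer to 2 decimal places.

30.00

|P| = 120, |P∩Q| = 90.
|P ∖ Q| = |P| − |P∩Q| = 120 − 90 = 30.00.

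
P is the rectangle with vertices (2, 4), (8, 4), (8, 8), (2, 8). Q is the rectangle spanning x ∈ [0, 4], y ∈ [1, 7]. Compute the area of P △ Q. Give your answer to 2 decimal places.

36.00

|P∩Q|: x∈[2,4], y∈[4,7] → 2·3 = 6.
|P △ Q| = |P| + |Q| − 2·|P∩Q| = 24 + 24 − 12 = 36.00.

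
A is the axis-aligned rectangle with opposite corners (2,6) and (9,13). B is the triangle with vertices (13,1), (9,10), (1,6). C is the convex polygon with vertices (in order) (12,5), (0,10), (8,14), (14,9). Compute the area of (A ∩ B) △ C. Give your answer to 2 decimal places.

|A ∩ B| = 15.75.
|(A ∩ B) ∩ C| = 7.6705.
|(A ∩ B) △ C| = 15.75 + 61 − 15.3409 = 61.41.

61.41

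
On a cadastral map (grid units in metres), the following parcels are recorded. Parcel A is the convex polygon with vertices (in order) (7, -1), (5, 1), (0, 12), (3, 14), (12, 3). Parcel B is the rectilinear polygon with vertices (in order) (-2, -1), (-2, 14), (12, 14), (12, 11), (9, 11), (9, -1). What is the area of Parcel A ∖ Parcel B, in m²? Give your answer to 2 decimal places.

|Parcel A| = 78, |Parcel A∩Parcel B| = 68.9.
|Parcel A ∖ Parcel B| = |Parcel A| − |Parcel A∩Parcel B| = 78 − 68.9 = 9.10.

9.10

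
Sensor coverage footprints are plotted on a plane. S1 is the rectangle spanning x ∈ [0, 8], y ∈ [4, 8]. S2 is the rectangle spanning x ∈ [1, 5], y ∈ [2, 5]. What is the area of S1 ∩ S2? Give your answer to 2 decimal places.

|S1∩S2|: x∈[1,5], y∈[4,5] → 4·1 = 4.

4.00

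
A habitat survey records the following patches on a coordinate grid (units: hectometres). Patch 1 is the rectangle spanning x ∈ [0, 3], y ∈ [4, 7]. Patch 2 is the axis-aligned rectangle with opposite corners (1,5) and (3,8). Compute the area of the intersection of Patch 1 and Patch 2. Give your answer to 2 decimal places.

4.00

|Patch 1∩Patch 2|: x∈[1,3], y∈[5,7] → 2·2 = 4.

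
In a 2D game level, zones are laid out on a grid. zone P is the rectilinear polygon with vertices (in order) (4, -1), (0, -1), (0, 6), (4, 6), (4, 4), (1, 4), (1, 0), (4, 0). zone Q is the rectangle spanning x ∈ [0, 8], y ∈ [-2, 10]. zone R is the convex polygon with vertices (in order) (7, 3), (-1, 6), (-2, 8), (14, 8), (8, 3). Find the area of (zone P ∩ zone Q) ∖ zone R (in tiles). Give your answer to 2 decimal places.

11.50

|zone P ∩ zone Q| = 16.
|(zone P ∩ zone Q) ∩ zone R| = 4.5.
|(zone P ∩ zone Q) ∖ zone R| = 16 − 4.5 = 11.50.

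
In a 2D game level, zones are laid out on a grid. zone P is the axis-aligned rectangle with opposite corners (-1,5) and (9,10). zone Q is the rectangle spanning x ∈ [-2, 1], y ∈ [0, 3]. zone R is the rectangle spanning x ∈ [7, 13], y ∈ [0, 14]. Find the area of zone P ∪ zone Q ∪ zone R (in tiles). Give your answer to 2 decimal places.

133.00

By inclusion–exclusion:
Individual areas: |zone P| = 50, |zone Q| = 9, |zone R| = 84.
|zone P∩zone Q| = 0 (no overlap).
|zone P∩zone R|: x∈[7,9], y∈[5,10] → 2·5 = 10.
|zone Q∩zone R| = 0 (no overlap).
|zone P∩zone Q∩zone R| = 0.
|zone P ∪ zone Q ∪ zone R| = 143 − 10 + 0 = 133.00.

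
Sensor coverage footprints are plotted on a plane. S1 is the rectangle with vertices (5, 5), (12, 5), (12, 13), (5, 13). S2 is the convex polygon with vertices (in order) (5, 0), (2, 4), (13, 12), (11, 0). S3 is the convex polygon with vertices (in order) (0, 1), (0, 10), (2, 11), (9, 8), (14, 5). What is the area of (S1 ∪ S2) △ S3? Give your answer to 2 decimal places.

97.89

|S1 ∪ S2| = 99.9924.
|(S1 ∪ S2) ∩ S3| = 40.0502.
|(S1 ∪ S2) △ S3| = 99.9924 + 78 − 80.1003 = 97.89.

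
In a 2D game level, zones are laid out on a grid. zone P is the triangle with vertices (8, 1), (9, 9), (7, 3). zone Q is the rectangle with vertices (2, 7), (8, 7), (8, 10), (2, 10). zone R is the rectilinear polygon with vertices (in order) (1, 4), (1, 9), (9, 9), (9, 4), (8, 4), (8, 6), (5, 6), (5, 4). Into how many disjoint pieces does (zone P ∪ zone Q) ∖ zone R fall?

(zone P ∪ zone Q) ∖ zone R splits into 2 disjoint pieces (area 3.0625, area 6).

2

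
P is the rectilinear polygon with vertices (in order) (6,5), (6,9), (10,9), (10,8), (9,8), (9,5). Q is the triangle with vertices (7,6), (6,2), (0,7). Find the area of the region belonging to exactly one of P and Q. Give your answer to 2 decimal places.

25.61

|P| = 13, |Q| = 14.5, |P∩Q| = 0.9464.
|P △ Q| = |P| + |Q| − 2·|P∩Q| = 13 + 14.5 − 1.8929 = 25.61.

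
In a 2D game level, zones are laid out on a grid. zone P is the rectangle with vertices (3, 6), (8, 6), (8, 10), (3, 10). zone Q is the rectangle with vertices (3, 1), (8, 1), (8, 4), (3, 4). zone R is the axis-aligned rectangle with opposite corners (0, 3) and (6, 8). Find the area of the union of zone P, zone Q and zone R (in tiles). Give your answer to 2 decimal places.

56.00

By inclusion–exclusion:
Individual areas: |zone P| = 20, |zone Q| = 15, |zone R| = 30.
|zone P∩zone Q| = 0 (no overlap).
|zone P∩zone R|: x∈[3,6], y∈[6,8] → 3·2 = 6.
|zone Q∩zone R|: x∈[3,6], y∈[3,4] → 3·1 = 3.
|zone P∩zone Q∩zone R| = 0.
|zone P ∪ zone Q ∪ zone R| = 65 − 9 + 0 = 56.00.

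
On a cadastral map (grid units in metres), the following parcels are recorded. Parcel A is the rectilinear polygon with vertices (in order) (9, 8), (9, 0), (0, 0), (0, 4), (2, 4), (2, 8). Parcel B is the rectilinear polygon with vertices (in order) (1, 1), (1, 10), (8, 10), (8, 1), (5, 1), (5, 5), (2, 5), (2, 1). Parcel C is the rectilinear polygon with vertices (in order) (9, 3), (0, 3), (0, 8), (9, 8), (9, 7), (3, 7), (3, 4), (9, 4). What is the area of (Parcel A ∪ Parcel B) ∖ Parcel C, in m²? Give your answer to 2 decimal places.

|Parcel A ∪ Parcel B| = 82.
|(Parcel A ∪ Parcel B) ∩ Parcel C| = 23.
|(Parcel A ∪ Parcel B) ∖ Parcel C| = 82 − 23 = 59.00.

59.00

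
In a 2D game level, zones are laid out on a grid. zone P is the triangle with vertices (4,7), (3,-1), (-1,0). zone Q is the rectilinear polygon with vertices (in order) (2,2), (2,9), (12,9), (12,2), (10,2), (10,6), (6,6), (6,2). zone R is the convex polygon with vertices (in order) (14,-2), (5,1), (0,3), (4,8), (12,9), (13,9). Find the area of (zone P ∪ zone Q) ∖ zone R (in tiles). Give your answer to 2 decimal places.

|zone P ∪ zone Q| = 64.8625.
|(zone P ∪ zone Q) ∩ zone R| = 46.7069.
|(zone P ∪ zone Q) ∖ zone R| = 64.8625 − 46.7069 = 18.16.

18.16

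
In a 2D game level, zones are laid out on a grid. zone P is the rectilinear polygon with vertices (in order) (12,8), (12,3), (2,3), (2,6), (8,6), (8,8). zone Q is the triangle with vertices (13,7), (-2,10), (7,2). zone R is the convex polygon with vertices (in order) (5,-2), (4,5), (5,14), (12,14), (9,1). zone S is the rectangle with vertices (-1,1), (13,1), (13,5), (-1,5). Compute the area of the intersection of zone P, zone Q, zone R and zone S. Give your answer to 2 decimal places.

The intersection is the polygon with vertices (5.875,3), (4.054,4.618), (4,5), (9.923,5), (9.762,4.302), (8.2,3).
By the shoelace formula its area is 8.99.

8.99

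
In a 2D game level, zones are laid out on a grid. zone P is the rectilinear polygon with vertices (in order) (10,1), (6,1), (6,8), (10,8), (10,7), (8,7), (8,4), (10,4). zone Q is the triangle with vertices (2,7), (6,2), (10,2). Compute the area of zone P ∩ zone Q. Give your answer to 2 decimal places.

5.00

The intersection is the polygon with vertices (6,4.5), (10,2), (6,2).
By the shoelace formula its area is 5.00.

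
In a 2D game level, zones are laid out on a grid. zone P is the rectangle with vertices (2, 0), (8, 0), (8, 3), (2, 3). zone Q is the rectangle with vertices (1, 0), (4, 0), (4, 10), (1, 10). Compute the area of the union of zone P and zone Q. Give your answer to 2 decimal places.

By inclusion–exclusion:
Individual areas: |zone P| = 18, |zone Q| = 30.
|zone P∩zone Q|: x∈[2,4], y∈[0,3] → 2·3 = 6.
|zone P ∪ zone Q| = 48 − 6 = 42.00.

42.00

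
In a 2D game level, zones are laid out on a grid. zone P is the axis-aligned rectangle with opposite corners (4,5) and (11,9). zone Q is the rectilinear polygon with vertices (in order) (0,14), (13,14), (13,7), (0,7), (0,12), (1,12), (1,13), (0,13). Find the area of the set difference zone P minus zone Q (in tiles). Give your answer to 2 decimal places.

|zone P| = 28, |zone P∩zone Q| = 14.
|zone P ∖ zone Q| = |zone P| − |zone P∩zone Q| = 28 − 14 = 14.00.

14.00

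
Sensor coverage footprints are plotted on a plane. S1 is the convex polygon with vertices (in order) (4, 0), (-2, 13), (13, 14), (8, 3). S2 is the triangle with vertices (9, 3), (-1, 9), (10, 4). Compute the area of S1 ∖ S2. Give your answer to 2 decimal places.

108.58

|S1| = 115, |S1∩S2| = 6.422.
|S1 ∖ S2| = |S1| − |S1∩S2| = 115 − 6.422 = 108.58.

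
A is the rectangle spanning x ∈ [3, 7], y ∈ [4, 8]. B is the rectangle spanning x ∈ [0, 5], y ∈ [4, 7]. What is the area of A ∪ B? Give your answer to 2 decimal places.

By inclusion–exclusion:
Individual areas: |A| = 16, |B| = 15.
|A∩B|: x∈[3,5], y∈[4,7] → 2·3 = 6.
|A ∪ B| = 31 − 6 = 25.00.

25.00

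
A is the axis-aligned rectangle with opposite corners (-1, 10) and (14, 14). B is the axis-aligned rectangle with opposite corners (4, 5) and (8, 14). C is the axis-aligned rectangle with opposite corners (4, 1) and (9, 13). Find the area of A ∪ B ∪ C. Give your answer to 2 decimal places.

By inclusion–exclusion:
Individual areas: |A| = 60, |B| = 36, |C| = 60.
|A∩B|: x∈[4,8], y∈[10,14] → 4·4 = 16.
|A∩C|: x∈[4,9], y∈[10,13] → 5·3 = 15.
|B∩C|: x∈[4,8], y∈[5,13] → 4·8 = 32.
|A∩B∩C| = 12.
|A ∪ B ∪ C| = 156 − 63 + 12 = 105.00.

105.00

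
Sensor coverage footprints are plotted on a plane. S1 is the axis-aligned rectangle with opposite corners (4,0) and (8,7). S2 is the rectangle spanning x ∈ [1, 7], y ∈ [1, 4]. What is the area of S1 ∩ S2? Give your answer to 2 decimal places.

9.00

|S1∩S2|: x∈[4,7], y∈[1,4] → 3·3 = 9.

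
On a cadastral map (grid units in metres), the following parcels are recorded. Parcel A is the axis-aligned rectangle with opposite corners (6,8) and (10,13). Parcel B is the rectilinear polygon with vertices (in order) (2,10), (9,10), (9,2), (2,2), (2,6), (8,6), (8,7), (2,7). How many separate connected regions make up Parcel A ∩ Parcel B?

1

Parcel A ∩ Parcel B is a single connected region.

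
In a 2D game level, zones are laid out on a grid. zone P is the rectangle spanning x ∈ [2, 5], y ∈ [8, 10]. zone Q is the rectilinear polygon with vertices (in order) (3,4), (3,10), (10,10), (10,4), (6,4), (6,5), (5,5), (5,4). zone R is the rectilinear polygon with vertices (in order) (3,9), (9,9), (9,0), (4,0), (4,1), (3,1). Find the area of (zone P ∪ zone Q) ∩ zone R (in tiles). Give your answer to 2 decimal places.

|zone P ∪ zone Q| = 43.
|(zone P ∪ zone Q) ∩ zone R| = 29.00.

29.00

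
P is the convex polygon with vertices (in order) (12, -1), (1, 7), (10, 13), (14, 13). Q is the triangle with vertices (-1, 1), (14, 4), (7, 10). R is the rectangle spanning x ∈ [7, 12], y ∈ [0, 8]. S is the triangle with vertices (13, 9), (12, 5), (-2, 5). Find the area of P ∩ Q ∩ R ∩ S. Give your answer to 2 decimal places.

The intersection is the polygon with vertices (12,5), (7,5), (7,7.4), (9.25,8), (9.333,8), (12,5.714).
By the shoelace formula its area is 11.28.

11.28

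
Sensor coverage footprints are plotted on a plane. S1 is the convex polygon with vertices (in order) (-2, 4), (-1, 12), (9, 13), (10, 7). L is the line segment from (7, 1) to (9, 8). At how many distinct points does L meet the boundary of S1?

The segment meets the boundary at (8.615,6.654).

1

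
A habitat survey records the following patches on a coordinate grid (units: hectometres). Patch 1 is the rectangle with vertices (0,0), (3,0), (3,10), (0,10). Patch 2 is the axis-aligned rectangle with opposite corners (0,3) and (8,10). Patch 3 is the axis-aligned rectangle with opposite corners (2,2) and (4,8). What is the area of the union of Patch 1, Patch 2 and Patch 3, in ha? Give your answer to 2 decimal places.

66.00

By inclusion–exclusion:
Individual areas: |Patch 1| = 30, |Patch 2| = 56, |Patch 3| = 12.
|Patch 1∩Patch 2|: x∈[0,3], y∈[3,10] → 3·7 = 21.
|Patch 1∩Patch 3|: x∈[2,3], y∈[2,8] → 1·6 = 6.
|Patch 2∩Patch 3|: x∈[2,4], y∈[3,8] → 2·5 = 10.
|Patch 1∩Patch 2∩Patch 3| = 5.
|Patch 1 ∪ Patch 2 ∪ Patch 3| = 98 − 37 + 5 = 66.00.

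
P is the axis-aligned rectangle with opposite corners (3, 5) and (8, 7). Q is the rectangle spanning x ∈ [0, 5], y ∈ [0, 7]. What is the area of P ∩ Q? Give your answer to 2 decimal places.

|P∩Q|: x∈[3,5], y∈[5,7] → 2·2 = 4.

4.00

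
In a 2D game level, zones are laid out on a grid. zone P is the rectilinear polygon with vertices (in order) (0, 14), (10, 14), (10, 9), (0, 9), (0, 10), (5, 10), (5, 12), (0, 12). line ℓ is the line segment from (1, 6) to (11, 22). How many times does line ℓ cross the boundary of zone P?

The segment meets the boundary at (6,14), (3.5,10), (2.875,9), (4.75,12).

4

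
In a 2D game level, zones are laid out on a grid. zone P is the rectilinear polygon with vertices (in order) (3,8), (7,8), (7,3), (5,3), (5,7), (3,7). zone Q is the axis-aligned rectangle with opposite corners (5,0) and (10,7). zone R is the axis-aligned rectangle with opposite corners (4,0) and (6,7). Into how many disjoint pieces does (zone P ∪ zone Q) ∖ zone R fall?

1

(zone P ∪ zone Q) ∖ zone R is a single connected region.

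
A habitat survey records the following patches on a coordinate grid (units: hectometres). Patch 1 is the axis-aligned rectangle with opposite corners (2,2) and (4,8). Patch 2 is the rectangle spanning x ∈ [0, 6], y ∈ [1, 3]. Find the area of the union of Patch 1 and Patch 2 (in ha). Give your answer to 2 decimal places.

22.00

By inclusion–exclusion:
Individual areas: |Patch 1| = 12, |Patch 2| = 12.
|Patch 1∩Patch 2|: x∈[2,4], y∈[2,3] → 2·1 = 2.
|Patch 1 ∪ Patch 2| = 24 − 2 = 22.00.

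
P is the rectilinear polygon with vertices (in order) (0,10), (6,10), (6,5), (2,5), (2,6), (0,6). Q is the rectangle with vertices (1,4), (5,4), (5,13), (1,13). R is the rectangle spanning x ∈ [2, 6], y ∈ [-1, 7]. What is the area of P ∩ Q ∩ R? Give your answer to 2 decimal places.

The intersection is the polygon with vertices (5,5), (2,5), (2,6), (2,7), (5,7).
By the shoelace formula its area is 6.00.

6.00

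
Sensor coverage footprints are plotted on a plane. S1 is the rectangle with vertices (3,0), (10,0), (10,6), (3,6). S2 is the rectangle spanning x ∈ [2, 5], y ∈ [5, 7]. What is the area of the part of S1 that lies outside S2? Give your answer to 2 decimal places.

40.00

|S1∩S2|: x∈[3,5], y∈[5,6] → 2·1 = 2.
|S1| = 42.
|S1 ∖ S2| = |S1| − |S1∩S2| = 42 − 2 = 40.00.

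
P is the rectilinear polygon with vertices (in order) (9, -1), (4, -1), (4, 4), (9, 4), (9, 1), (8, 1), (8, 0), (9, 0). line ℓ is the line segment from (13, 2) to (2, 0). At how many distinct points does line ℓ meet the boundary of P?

The segment meets the boundary at (4,0.364), (9,1.273).

2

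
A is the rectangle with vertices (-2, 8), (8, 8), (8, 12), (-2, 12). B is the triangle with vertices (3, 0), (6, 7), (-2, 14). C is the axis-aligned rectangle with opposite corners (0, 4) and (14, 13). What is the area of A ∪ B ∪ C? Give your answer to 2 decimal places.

141.82

By inclusion–exclusion:
Individual areas: |A| = 40, |B| = 38.5, |C| = 126.
|A∩B| = 12.5714.
|A∩C|: x∈[0,8], y∈[8,12] → 8·4 = 32.
|B∩C| = 28.3643.
|A∩B∩C| = 10.2571.
|A ∪ B ∪ C| = 204.5 − 72.9357 + 10.2571 = 141.82.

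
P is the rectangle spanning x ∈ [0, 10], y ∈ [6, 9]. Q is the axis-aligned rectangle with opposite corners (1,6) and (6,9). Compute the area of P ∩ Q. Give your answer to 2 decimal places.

|P∩Q|: x∈[1,6], y∈[6,9] → 5·3 = 15.

15.00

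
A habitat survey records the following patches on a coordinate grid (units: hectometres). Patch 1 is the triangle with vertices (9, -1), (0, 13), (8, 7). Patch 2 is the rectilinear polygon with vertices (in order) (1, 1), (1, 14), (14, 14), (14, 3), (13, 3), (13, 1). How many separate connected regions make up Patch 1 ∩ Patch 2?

1

Patch 1 ∩ Patch 2 is a single connected region.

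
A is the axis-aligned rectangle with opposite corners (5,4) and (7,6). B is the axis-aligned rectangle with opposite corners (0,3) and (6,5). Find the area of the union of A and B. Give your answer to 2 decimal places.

15.00

By inclusion–exclusion:
Individual areas: |A| = 4, |B| = 12.
|A∩B|: x∈[5,6], y∈[4,5] → 1·1 = 1.
|A ∪ B| = 16 − 1 = 15.00.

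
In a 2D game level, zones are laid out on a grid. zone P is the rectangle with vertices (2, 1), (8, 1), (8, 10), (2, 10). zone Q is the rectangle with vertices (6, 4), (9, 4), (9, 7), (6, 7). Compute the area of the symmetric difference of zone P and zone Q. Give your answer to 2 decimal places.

51.00

|zone P∩zone Q|: x∈[6,8], y∈[4,7] → 2·3 = 6.
|zone P △ zone Q| = |zone P| + |zone Q| − 2·|zone P∩zone Q| = 54 + 9 − 12 = 51.00.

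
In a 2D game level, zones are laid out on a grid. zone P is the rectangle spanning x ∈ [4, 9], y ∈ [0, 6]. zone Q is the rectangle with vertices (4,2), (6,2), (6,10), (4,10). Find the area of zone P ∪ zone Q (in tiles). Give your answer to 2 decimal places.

By inclusion–exclusion:
Individual areas: |zone P| = 30, |zone Q| = 16.
|zone P∩zone Q|: x∈[4,6], y∈[2,6] → 2·4 = 8.
|zone P ∪ zone Q| = 46 − 8 = 38.00.

38.00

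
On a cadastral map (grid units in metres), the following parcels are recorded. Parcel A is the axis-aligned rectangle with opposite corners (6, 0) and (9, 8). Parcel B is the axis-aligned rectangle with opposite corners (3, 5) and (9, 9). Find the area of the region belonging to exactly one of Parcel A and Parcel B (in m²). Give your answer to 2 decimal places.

30.00

|Parcel A∩Parcel B|: x∈[6,9], y∈[5,8] → 3·3 = 9.
|Parcel A △ Parcel B| = |Parcel A| + |Parcel B| − 2·|Parcel A∩Parcel B| = 24 + 24 − 18 = 30.00.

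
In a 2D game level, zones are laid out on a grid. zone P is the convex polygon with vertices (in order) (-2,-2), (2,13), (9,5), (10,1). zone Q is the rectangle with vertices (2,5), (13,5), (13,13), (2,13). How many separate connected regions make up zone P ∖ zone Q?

zone P ∖ zone Q is a single connected region.

1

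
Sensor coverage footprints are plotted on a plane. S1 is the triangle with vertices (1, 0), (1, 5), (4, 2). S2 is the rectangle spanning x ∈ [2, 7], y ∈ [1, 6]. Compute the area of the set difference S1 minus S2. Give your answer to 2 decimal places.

4.25

|S1| = 7.5, |S1∩S2| = 3.25.
|S1 ∖ S2| = |S1| − |S1∩S2| = 7.5 − 3.25 = 4.25.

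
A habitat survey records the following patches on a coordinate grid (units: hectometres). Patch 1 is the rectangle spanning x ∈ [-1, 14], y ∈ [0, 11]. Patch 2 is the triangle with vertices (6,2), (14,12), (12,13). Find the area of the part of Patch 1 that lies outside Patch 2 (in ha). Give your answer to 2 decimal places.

|Patch 1| = 165, |Patch 1∩Patch 2| = 10.3091.
|Patch 1 ∖ Patch 2| = |Patch 1| − |Patch 1∩Patch 2| = 165 − 10.3091 = 154.69.

154.69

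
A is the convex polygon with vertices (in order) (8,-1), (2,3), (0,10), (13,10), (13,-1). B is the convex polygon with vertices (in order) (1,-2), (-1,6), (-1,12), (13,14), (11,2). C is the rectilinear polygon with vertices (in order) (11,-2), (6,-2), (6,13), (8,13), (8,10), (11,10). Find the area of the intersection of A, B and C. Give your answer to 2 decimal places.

44.95

The intersection is the polygon with vertices (8,10), (11,10), (11,2), (6.312,0.125), (6,0.333), (6,10).
By the shoelace formula its area is 44.95.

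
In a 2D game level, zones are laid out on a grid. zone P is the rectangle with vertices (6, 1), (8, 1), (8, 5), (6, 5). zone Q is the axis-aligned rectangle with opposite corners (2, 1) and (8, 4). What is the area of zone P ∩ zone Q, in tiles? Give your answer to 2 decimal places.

6.00

|zone P∩zone Q|: x∈[6,8], y∈[1,4] → 2·3 = 6.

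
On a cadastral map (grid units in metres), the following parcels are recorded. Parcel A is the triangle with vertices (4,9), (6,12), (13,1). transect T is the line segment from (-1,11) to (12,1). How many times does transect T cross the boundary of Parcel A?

0

The segment lies entirely outside Parcel A and never meets its boundary.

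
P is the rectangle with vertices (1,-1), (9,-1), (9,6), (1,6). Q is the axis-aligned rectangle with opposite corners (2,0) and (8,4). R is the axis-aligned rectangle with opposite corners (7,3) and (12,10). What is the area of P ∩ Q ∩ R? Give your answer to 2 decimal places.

1.00

The intersection is the polygon with vertices (8,4), (8,3), (7,3), (7,4).
By the shoelace formula its area is 1.00.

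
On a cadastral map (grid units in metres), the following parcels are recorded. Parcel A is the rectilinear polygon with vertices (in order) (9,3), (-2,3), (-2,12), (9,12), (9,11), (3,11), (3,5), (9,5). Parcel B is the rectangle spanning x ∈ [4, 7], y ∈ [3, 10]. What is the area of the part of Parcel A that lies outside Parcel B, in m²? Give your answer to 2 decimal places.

57.00

|Parcel A| = 63, |Parcel A∩Parcel B| = 6.
|Parcel A ∖ Parcel B| = |Parcel A| − |Parcel A∩Parcel B| = 63 − 6 = 57.00.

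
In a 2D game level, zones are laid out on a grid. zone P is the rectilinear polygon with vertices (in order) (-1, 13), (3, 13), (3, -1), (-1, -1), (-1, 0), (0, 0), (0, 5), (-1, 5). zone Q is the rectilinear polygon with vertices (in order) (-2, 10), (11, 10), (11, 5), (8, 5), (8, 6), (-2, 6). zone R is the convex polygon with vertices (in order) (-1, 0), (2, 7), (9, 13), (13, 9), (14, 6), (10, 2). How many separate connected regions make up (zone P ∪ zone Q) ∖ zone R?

2

(zone P ∪ zone Q) ∖ zone R splits into 2 disjoint pieces (area 36.9167, area 5.3636).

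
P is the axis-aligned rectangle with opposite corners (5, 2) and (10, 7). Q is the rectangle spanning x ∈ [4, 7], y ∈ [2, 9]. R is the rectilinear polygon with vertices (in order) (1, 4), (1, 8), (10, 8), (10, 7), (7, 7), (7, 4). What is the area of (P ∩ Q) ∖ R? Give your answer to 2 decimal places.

|P ∩ Q| = 10.
|(P ∩ Q) ∩ R| = 6.
|(P ∩ Q) ∖ R| = 10 − 6 = 4.00.

4.00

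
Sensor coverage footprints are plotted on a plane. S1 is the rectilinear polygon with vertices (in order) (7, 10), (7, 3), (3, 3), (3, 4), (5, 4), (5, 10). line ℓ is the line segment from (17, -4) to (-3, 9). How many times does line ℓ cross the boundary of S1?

The segment meets the boundary at (4.692,4), (6.231,3).

2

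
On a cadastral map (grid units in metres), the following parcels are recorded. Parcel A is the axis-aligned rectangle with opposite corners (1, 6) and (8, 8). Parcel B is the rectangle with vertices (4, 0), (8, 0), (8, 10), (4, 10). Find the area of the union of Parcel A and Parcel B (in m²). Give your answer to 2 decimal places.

46.00

By inclusion–exclusion:
Individual areas: |Parcel A| = 14, |Parcel B| = 40.
|Parcel A∩Parcel B|: x∈[4,8], y∈[6,8] → 4·2 = 8.
|Parcel A ∪ Parcel B| = 54 − 8 = 46.00.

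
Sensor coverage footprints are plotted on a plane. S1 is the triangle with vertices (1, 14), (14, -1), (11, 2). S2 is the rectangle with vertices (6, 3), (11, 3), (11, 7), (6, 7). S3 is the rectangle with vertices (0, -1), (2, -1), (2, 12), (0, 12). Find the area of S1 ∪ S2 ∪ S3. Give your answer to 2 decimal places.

By inclusion–exclusion:
Individual areas: |S1| = 3, |S2| = 20, |S3| = 26.
|S1∩S2| = 1.2.
|S1∩S3| = 0.
|S2∩S3| = 0 (no overlap).
|S1∩S2∩S3| = 0.
|S1 ∪ S2 ∪ S3| = 49 − 1.2 + 0 = 47.80.

47.80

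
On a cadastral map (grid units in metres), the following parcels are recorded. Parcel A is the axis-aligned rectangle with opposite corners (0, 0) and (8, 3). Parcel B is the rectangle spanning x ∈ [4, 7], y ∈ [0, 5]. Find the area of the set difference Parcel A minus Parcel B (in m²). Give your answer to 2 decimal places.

|Parcel A∩Parcel B|: x∈[4,7], y∈[0,3] → 3·3 = 9.
|Parcel A| = 24.
|Parcel A ∖ Parcel B| = |Parcel A| − |Parcel A∩Parcel B| = 24 − 9 = 15.00.

15.00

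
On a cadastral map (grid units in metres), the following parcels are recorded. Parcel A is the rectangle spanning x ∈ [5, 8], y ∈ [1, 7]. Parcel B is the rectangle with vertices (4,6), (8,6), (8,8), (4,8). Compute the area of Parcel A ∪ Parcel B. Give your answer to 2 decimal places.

By inclusion–exclusion:
Individual areas: |Parcel A| = 18, |Parcel B| = 8.
|Parcel A∩Parcel B|: x∈[5,8], y∈[6,7] → 3·1 = 3.
|Parcel A ∪ Parcel B| = 26 − 3 = 23.00.

23.00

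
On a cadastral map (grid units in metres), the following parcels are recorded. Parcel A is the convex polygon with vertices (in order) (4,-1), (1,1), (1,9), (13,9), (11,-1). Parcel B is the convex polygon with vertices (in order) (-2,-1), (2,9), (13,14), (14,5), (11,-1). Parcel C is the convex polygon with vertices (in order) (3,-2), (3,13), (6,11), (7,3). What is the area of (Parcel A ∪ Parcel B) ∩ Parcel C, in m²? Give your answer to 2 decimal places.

35.01

The region (Parcel A ∪ Parcel B) ∩ Parcel C is the polygon with vertices (6.021,10.828), (7,3), (3.8,-1), (3,-1), (3,9.454).
By the shoelace formula its area is 35.01.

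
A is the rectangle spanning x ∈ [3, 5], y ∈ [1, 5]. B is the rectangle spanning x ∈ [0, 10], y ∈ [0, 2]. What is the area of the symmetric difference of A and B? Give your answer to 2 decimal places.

|A∩B|: x∈[3,5], y∈[1,2] → 2·1 = 2.
|A △ B| = |A| + |B| − 2·|A∩B| = 8 + 20 − 4 = 24.00.

24.00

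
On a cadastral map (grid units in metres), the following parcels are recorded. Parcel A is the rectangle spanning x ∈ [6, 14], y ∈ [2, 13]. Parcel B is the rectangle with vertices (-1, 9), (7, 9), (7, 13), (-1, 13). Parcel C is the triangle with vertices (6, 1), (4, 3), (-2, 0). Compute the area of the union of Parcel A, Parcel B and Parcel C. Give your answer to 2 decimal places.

125.00

By inclusion–exclusion:
Individual areas: |Parcel A| = 88, |Parcel B| = 32, |Parcel C| = 9.
|Parcel A∩Parcel B|: x∈[6,7], y∈[9,13] → 1·4 = 4.
|Parcel A∩Parcel C| = 0.
|Parcel B∩Parcel C| = 0.
|Parcel A∩Parcel B∩Parcel C| = 0.
|Parcel A ∪ Parcel B ∪ Parcel C| = 129 − 4 + 0 = 125.00.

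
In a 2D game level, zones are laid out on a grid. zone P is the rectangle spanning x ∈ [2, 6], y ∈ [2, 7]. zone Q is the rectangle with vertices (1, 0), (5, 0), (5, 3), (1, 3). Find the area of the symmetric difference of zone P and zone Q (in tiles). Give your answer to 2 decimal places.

26.00

|zone P∩zone Q|: x∈[2,5], y∈[2,3] → 3·1 = 3.
|zone P △ zone Q| = |zone P| + |zone Q| − 2·|zone P∩zone Q| = 20 + 12 − 6 = 26.00.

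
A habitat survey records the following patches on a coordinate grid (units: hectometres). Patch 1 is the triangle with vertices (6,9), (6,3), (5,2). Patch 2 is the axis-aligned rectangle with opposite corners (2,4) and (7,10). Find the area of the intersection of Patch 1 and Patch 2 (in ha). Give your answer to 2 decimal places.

1.79

The intersection is the polygon with vertices (6,4), (5.286,4), (6,9).
By the shoelace formula its area is 1.79.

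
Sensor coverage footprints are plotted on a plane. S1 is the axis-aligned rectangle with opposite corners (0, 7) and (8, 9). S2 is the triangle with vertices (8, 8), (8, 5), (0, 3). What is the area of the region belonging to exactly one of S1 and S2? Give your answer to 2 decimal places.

|S1| = 16, |S2| = 12, |S1∩S2| = 0.8.
|S1 △ S2| = |S1| + |S2| − 2·|S1∩S2| = 16 + 12 − 1.6 = 26.40.

26.40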